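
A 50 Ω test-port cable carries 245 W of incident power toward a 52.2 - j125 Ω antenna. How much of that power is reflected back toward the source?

P_reflected ≈ 147 W

|Γ| = |(2.2 − j125)/(102.2 − j125)| = 0.774
|Γ|² = 0.6
P_refl = |Γ|²·P_inc = 147 W, P_del = (1 − |Γ|²)·P_inc = 98.1 W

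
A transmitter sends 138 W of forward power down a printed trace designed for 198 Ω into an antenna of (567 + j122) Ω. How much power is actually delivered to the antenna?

P_delivered ≈ 103 W

|Γ| = |(369 + j122)/(765 + j122)| = 0.502
|Γ|² = 0.252
P_refl = |Γ|²·P_inc = 34.7 W, P_del = (1 − |Γ|²)·P_inc = 103 W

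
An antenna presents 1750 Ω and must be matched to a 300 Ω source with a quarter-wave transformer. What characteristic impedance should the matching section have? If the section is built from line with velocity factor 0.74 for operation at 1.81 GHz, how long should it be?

Z_qwt ≈ 725 Ω; length ≈ 3.07 cm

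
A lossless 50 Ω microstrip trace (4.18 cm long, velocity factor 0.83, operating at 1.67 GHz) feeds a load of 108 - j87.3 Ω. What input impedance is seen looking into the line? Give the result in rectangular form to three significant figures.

λ = v/f = 0.83·c / 1.67 GHz = 0.149 m
βl = 2π·l/λ = 2π × 0.28 = 101°
tan(βl) = tan(101°) = -5.18
Z_in = Z_0·(Z_L + jZ_0·tanβl)/(Z_0 + jZ_L·tanβl)
     = 50·(108 − j346)/(-402 − j560)

Z_in ≈ 15.8 + j21 Ω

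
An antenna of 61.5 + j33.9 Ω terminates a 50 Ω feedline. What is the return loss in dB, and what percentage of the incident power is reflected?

Γ = (11.5 + j33.9)/(111.5 + j33.9), |Γ| = 0.307
RL = −20·log₁₀(0.307) = 10.3 dB
P_refl/P_inc = |Γ|² = 0.0944

RL ≈ 10.3 dB; 9.44% of incident power reflected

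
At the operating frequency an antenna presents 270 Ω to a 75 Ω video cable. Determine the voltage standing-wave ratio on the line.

VSWR ≈ 3.6

For a purely resistive load, VSWR = R_L/Z_0 or Z_0/R_L (whichever > 1) = 270/75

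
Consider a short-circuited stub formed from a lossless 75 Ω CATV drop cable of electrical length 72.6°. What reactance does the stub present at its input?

tan(βl) = 3.19
For a short-circuited stub, Z_in = jZ_0·tan(βl)

X_in ≈ 239 Ω (inductive)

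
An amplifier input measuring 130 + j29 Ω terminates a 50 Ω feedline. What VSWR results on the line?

VSWR ≈ 2.75

Γ = (Z_L − Z_0)/(Z_L + Z_0) = (80 + j29)/(180 + j29)
|Γ| = 85.1/182 = 0.467
VSWR = (1 + |Γ|)/(1 − |Γ|) = 1.47/0.533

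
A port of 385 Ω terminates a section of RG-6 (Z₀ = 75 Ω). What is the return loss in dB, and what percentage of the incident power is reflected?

RL ≈ 3.43 dB; 45.4% of incident power reflected

Γ = (385 − 75)/(385 + 75) = 0.674
RL = −20·log₁₀(0.674) = 3.43 dB
P_refl/P_inc = |Γ|² = 0.454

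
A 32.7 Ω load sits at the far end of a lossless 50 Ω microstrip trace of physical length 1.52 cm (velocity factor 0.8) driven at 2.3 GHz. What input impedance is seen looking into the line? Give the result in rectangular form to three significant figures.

Z_in ≈ 51.1 + j21.6 Ω

λ = v/f = 0.8·c / 2.3 GHz = 0.104 m
βl = 2π·l/λ = 2π × 0.146 = 52.4°
tan(βl) = tan(52.4°) = 1.3
Z_in = Z_0·(Z_L + jZ_0·tanβl)/(Z_0 + jZ_L·tanβl)
     = 50·(32.7 + j65)/(50 + j42.5)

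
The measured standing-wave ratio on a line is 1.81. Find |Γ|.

|Γ| = (S − 1)/(S + 1) = (1.81 − 1)/(1.81 + 1) = 0.81/2.81

|Γ| ≈ 0.288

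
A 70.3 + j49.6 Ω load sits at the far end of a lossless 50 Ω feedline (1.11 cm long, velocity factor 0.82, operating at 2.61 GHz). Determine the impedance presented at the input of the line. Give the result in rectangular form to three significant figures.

λ = v/f = 0.82·c / 2.61 GHz = 0.0943 m
βl = 2π·l/λ = 2π × 0.118 = 42.4°
tan(βl) = tan(42.4°) = 0.913
Z_in = Z_0·(Z_L + jZ_0·tanβl)/(Z_0 + jZ_L·tanβl)
     = 50·(70.3 + j95.3)/(4.71 + j64.2)

Z_in ≈ 77.8 − j49 Ω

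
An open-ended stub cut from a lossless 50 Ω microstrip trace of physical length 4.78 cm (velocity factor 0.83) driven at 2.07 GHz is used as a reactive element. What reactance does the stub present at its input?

X_in ≈ 66.5 Ω (inductive)

λ = v/f = 0.83·c / 2.07 GHz = 0.12 m
βl = 2π·l/λ = 2π × 0.397 = 143°
tan(βl) = -0.752
For an open-ended stub, Z_in = −jZ_0·cot(βl) = −jZ_0/tan(βl)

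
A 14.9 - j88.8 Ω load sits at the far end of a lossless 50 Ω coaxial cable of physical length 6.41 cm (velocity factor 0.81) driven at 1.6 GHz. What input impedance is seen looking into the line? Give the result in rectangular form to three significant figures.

λ = v/f = 0.81·c / 1.6 GHz = 0.152 m
βl = 2π·l/λ = 2π × 0.422 = 152°
tan(βl) = tan(152°) = -0.533
Z_in = Z_0·(Z_L + jZ_0·tanβl)/(Z_0 + jZ_L·tanβl)
     = 50·(14.9 − j115)/(2.67 − j7.94)

Z_in ≈ 682 − j135 Ω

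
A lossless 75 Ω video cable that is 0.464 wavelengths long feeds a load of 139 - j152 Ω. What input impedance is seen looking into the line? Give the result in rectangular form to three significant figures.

Z_in ≈ 314 − j66.5 Ω

βl = 2π × 0.464 = 167°
tan(βl) = tan(167°) = -0.23
Z_in = Z_0·(Z_L + jZ_0·tanβl)/(Z_0 + jZ_L·tanβl)
     = 75·(139 − j169)/(40 − j32)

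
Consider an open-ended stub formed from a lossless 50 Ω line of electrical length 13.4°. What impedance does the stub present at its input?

Z_in ≈ −j210 Ω

tan(βl) = 0.238
For an open-ended stub, Z_in = −jZ_0·cot(βl) = −jZ_0/tan(βl)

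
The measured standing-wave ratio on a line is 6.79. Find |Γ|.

|Γ| ≈ 0.743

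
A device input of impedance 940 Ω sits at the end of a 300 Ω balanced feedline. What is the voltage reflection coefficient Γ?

Γ = (Z_L − Z_0)/(Z_L + Z_0) = (940 − 300)/(940 + 300) = 640/1240

Γ = 0.516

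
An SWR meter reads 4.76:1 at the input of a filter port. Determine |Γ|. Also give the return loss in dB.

|Γ| ≈ 0.653; return loss ≈ 3.7 dB

|Γ| = (S − 1)/(S + 1) = (4.76 − 1)/(4.76 + 1) = 3.76/5.76
RL = −20·log₁₀|Γ| = −20·log₁₀(0.653)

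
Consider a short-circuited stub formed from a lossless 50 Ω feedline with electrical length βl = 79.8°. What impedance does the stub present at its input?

tan(βl) = 5.56
For a short-circuited stub, Z_in = jZ_0·tan(βl)

Z_in ≈ +j278 Ω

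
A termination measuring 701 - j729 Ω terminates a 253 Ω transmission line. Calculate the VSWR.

VSWR ≈ 5.96

Γ = (Z_L − Z_0)/(Z_L + Z_0) = (448 − j729)/(954 − j729)
|Γ| = 856/1200 = 0.713
VSWR = (1 + |Γ|)/(1 − |Γ|) = 1.71/0.287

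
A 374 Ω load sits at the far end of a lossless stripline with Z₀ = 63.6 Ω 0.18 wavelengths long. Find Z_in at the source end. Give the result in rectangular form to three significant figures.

βl = 2π × 0.18 = 64.8°
tan(βl) = tan(64.8°) = 2.13
Z_in = Z_0·(Z_L + jZ_0·tanβl)/(Z_0 + jZ_L·tanβl)
     = 63.6·(374 + j135)/(63.6 + j795)

Z_in ≈ 13.1 − j28.9 Ω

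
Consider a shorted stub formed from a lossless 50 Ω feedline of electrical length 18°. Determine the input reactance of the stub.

X_in ≈ 16.2 Ω (inductive)

tan(βl) = 0.325
For a shorted stub, Z_in = jZ_0·tan(βl)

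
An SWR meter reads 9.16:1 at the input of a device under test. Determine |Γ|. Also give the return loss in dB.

|Γ| ≈ 0.803; return loss ≈ 1.9 dB

|Γ| = (S − 1)/(S + 1) = (9.16 − 1)/(9.16 + 1) = 8.16/10.2
RL = −20·log₁₀|Γ| = −20·log₁₀(0.803)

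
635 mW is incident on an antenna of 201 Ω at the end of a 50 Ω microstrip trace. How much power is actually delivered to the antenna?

P_delivered ≈ 405 mW

Γ = (201 − 50)/(201 + 50) = 0.602
|Γ|² = 0.362
P_refl = |Γ|²·P_inc = 230 mW, P_del = (1 − |Γ|²)·P_inc = 405 mW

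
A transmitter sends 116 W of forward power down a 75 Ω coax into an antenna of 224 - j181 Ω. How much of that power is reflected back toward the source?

|Γ| = |(149 − j181)/(299 − j181)| = 0.671
|Γ|² = 0.45
P_refl = |Γ|²·P_inc = 52.2 W, P_del = (1 − |Γ|²)·P_inc = 63.8 W

P_reflected ≈ 52.2 W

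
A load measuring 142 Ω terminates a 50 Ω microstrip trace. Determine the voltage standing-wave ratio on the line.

VSWR ≈ 2.84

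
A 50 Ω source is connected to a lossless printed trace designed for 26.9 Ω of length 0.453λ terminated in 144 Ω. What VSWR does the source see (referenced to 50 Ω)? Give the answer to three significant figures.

VSWR ≈ 3.52

βl = 2π × 0.453 = 163°
tan(βl) = -0.304
Z_in = Z_0·(Z_L + jZ_0·tanβl)/(Z_0 + jZ_L·tanβl) = 43.1 + j62 Ω
Γ_s = (Z_in − Z_s)/(Z_in + Z_s) = (-6.92 + j62)/(93.1 + j62), |Γ_s| = 0.558
VSWR = (1 + |Γ_s|)/(1 − |Γ_s|)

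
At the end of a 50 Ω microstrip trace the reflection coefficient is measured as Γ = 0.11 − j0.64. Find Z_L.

Z_L = Z_0·(1 + Γ)/(1 − Γ) = 50·(1.11 − j0.64)/(0.89 + j0.64)

Z_L ≈ 24.1 − j53.3 Ω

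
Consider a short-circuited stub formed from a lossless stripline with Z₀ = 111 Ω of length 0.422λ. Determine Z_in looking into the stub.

Z_in ≈ −j59.2 Ω

βl = 2π × 0.422 = 152°
tan(βl) = -0.534
For a short-circuited stub, Z_in = jZ_0·tan(βl)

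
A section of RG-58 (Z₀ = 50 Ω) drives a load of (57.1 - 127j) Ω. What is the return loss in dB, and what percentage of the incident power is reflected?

RL ≈ 2.32 dB; 58.6% of incident power reflected

Γ = (7.1 − j127)/(107.1 − j127), |Γ| = 0.766
RL = −20·log₁₀(0.766) = 2.32 dB
P_refl/P_inc = |Γ|² = 0.586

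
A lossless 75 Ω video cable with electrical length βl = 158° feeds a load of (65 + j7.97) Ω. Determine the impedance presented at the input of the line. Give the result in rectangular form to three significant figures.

tan(βl) = tan(158°) = -0.404
Z_in = Z_0·(Z_L + jZ_0·tanβl)/(Z_0 + jZ_L·tanβl)
     = 75·(65 − j22.3)/(78.2 − j26.3)

Z_in ≈ 62.5 − j0.438 Ω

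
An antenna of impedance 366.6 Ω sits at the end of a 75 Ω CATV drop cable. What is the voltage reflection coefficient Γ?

Γ = (Z_L − Z_0)/(Z_L + Z_0) = (366.6 − 75)/(366.6 + 75) = 291.6/441.6

Γ = 0.66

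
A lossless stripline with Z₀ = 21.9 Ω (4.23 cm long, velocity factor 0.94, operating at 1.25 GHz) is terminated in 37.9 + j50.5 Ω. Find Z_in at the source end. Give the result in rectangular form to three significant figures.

Z_in ≈ 6.75 − j16.5 Ω

λ = v/f = 0.94·c / 1.25 GHz = 0.226 m
βl = 2π·l/λ = 2π × 0.188 = 67.5°
tan(βl) = tan(67.5°) = 2.41
Z_in = Z_0·(Z_L + jZ_0·tanβl)/(Z_0 + jZ_L·tanβl)
     = 21.9·(37.9 + j103)/(-100 + j91.5)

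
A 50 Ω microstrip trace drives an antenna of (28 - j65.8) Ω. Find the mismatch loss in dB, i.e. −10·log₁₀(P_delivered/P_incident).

Γ = (-22 − j65.8)/(78 − j65.8), |Γ| = 0.68
|Γ|² = 0.462, so P_del/P_inc = 1 − |Γ|² = 0.538
ML = −10·log₁₀(1 − |Γ|²)

mismatch loss ≈ 2.69 dB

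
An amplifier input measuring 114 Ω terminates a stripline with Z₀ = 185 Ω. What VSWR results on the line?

VSWR ≈ 1.62

Γ = (114 − 185)/(114 + 185) = -0.237
VSWR = (1 + 0.237)/(1 − 0.237)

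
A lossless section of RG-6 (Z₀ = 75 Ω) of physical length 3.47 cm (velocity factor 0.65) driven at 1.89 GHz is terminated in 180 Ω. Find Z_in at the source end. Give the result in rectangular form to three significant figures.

λ = v/f = 0.65·c / 1.89 GHz = 0.103 m
βl = 2π·l/λ = 2π × 0.336 = 121°
tan(βl) = tan(121°) = -1.66
Z_in = Z_0·(Z_L + jZ_0·tanβl)/(Z_0 + jZ_L·tanβl)
     = 75·(180 − j124)/(75 − j299)

Z_in ≈ 40.1 + j35.1 Ω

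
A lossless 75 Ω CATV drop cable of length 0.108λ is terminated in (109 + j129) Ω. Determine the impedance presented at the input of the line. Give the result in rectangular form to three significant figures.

βl = 2π × 0.108 = 38.9°
tan(βl) = tan(38.9°) = 0.806
Z_in = Z_0·(Z_L + jZ_0·tanβl)/(Z_0 + jZ_L·tanβl)
     = 75·(109 + j189)/(-29 + j87.9)

Z_in ≈ 118 − j132 Ω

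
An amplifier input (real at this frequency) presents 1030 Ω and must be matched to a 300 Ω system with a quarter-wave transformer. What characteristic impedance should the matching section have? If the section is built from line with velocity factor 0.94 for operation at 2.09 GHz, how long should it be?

Z_qwt = √(Z_0·R_L) = √(300 × 1030) = √309000
λ = 0.94·c/f = 0.135 m, so l = λ/4 = 0.0337 m

Z_qwt ≈ 556 Ω; length ≈ 3.37 cm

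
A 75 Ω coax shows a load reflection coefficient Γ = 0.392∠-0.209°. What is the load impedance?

Z_L = Z_0·(1 + Γ)/(1 − Γ) = 75·(1.39 − j0.00143)/(0.608 + j0.00143)

Z_L ≈ 172 − j0.58 Ω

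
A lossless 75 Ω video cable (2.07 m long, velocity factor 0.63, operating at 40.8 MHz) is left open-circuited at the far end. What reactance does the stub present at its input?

λ = v/f = 0.63·c / 40.8 MHz = 4.63 m
βl = 2π·l/λ = 2π × 0.447 = 161°
tan(βl) = -0.347
For an open-circuited stub, Z_in = −jZ_0·cot(βl) = −jZ_0/tan(βl)

X_in ≈ 216 Ω (inductive)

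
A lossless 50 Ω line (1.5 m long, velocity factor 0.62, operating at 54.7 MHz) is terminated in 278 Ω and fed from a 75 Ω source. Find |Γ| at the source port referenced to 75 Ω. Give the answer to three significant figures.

λ = v/f = 0.62·c / 54.7 MHz = 3.4 m
βl = 2π·l/λ = 2π × 0.441 = 159°
tan(βl) = -0.388
Z_in = Z_0·(Z_L + jZ_0·tanβl)/(Z_0 + jZ_L·tanβl) = 56.6 + j103 Ω
Γ_s = (Z_in − Z_s)/(Z_in + Z_s) = (-18.4 + j103)/(132 + j103), |Γ_s| = 0.625

|Γ| ≈ 0.625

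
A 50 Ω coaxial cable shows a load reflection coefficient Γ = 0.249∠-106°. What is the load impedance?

Z_L = Z_0·(1 + Γ)/(1 − Γ) = 50·(0.931 − j0.239)/(1.07 + j0.239)

Z_L ≈ 39.1 − j20 Ω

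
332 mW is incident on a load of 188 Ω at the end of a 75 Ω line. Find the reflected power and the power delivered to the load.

Γ = (188 − 75)/(188 + 75) = 0.43
|Γ|² = 0.185
P_refl = |Γ|²·P_inc = 61.3 mW, P_del = (1 − |Γ|²)·P_inc = 271 mW

P_reflected ≈ 61.3 mW; P_delivered ≈ 271 mW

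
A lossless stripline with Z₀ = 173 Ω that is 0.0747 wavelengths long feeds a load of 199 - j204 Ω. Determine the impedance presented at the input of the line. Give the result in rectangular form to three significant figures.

Z_in ≈ 86.4 − j104 Ω

βl = 2π × 0.0747 = 26.9°
tan(βl) = tan(26.9°) = 0.507
Z_in = Z_0·(Z_L + jZ_0·tanβl)/(Z_0 + jZ_L·tanβl)
     = 173·(199 − j116)/(276 + j101)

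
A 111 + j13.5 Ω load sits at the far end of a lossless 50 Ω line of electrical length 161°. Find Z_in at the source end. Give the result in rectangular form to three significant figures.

tan(βl) = tan(161°) = -0.344
Z_in = Z_0·(Z_L + jZ_0·tanβl)/(Z_0 + jZ_L·tanβl)
     = 50·(111 − j3.72)/(54.6 − j38.2)

Z_in ≈ 69.8 + j45.4 Ω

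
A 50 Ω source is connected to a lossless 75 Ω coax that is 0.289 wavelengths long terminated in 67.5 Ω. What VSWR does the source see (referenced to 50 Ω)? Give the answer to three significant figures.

VSWR ≈ 1.65

βl = 2π × 0.289 = 104°
tan(βl) = -4
Z_in = Z_0·(Z_L + jZ_0·tanβl)/(Z_0 + jZ_L·tanβl) = 82.2 − j4.08 Ω
Γ_s = (Z_in − Z_s)/(Z_in + Z_s) = (32.2 − j4.08)/(132 − j4.08), |Γ_s| = 0.245
VSWR = (1 + |Γ_s|)/(1 − |Γ_s|)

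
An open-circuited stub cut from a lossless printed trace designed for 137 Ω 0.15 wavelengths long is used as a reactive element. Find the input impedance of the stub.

βl = 2π × 0.15 = 54°
tan(βl) = 1.38
For an open-circuited stub, Z_in = −jZ_0·cot(βl) = −jZ_0/tan(βl)

Z_in ≈ −j99.5 Ω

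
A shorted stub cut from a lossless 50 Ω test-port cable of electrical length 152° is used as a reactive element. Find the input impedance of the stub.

tan(βl) = -0.532
For a shorted stub, Z_in = jZ_0·tan(βl)

Z_in ≈ −j26.6 Ω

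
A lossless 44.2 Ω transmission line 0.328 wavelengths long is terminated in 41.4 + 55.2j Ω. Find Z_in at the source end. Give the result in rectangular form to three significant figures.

βl = 2π × 0.328 = 118°
tan(βl) = tan(118°) = -1.87
Z_in = Z_0·(Z_L + jZ_0·tanβl)/(Z_0 + jZ_L·tanβl)
     = 44.2·(41.4 − j27.6)/(148 − j77.6)

Z_in ≈ 13.1 − j1.38 Ω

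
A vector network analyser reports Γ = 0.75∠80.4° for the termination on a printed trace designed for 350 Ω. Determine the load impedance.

Z_L = Z_0·(1 + Γ)/(1 − Γ) = 350·(1.13 + j0.739)/(0.875 − j0.739)

Z_L ≈ 117 + j394 Ω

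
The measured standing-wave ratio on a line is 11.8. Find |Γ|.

|Γ| ≈ 0.844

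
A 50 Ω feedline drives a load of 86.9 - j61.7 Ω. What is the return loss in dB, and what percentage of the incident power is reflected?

Γ = (36.9 − j61.7)/(136.9 − j61.7), |Γ| = 0.479
RL = −20·log₁₀(0.479) = 6.4 dB
P_refl/P_inc = |Γ|² = 0.229

RL ≈ 6.4 dB; 22.9% of incident power reflected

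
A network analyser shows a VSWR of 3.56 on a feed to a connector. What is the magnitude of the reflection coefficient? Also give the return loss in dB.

|Γ| ≈ 0.561; return loss ≈ 5.01 dB

|Γ| = (S − 1)/(S + 1) = (3.56 − 1)/(3.56 + 1) = 2.56/4.56
RL = −20·log₁₀|Γ| = −20·log₁₀(0.561)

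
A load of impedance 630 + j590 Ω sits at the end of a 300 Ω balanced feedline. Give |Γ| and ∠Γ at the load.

Γ ≈ 0.614 ∠ 28.4°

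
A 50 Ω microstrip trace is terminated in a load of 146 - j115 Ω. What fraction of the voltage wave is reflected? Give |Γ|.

|Γ| ≈ 0.659

Γ = (Z_L − Z_0)/(Z_L + Z_0) = (96 − j115)/(196 − j115)
|Γ| = 150/227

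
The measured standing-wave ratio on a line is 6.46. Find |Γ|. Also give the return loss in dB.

|Γ| = (S − 1)/(S + 1) = (6.46 − 1)/(6.46 + 1) = 5.46/7.46
RL = −20·log₁₀|Γ| = −20·log₁₀(0.732)

|Γ| ≈ 0.732; return loss ≈ 2.71 dB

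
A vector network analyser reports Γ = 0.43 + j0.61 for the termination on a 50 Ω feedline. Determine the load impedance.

Z_L = Z_0·(1 + Γ)/(1 − Γ) = 50·(1.43 + j0.61)/(0.57 − j0.61)

Z_L ≈ 31.8 + j87.5 Ω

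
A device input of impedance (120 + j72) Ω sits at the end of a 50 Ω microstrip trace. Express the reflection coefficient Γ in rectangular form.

Γ ≈ 0.501 + j0.211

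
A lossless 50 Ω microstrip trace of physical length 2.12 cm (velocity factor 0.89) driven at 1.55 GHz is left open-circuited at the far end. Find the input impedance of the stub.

λ = v/f = 0.89·c / 1.55 GHz = 0.172 m
βl = 2π·l/λ = 2π × 0.123 = 44.3°
tan(βl) = 0.976
For an open-circuited stub, Z_in = −jZ_0·cot(βl) = −jZ_0/tan(βl)

Z_in ≈ −j51.2 Ω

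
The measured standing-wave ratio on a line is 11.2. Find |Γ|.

|Γ| ≈ 0.836

|Γ| = (S − 1)/(S + 1) = (11.2 − 1)/(11.2 + 1) = 10.2/12.2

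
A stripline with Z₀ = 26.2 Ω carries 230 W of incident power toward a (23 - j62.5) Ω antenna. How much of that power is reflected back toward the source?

|Γ| = |(-3.2 − j62.5)/(49.2 − j62.5)| = 0.787
|Γ|² = 0.619
P_refl = |Γ|²·P_inc = 142 W, P_del = (1 − |Γ|²)·P_inc = 87.6 W

P_reflected ≈ 142 W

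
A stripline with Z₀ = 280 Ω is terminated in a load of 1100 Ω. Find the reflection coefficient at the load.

Γ = 0.594

Γ = (Z_L − Z_0)/(Z_L + Z_0) = (1100 − 280)/(1100 + 280) = 820/1380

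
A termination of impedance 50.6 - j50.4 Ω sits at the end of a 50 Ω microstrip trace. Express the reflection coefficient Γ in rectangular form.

Γ ≈ 0.205 − j0.398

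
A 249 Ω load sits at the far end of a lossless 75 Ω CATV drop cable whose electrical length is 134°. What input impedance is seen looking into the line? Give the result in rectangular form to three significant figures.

Z_in ≈ 40.3 + j60.7 Ω

tan(βl) = tan(134°) = -1.04
Z_in = Z_0·(Z_L + jZ_0·tanβl)/(Z_0 + jZ_L·tanβl)
     = 75·(249 − j77.7)/(75 − j258)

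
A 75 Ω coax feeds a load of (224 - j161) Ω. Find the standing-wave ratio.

VSWR ≈ 4.65

Γ = (Z_L − Z_0)/(Z_L + Z_0) = (149 − j161)/(299 − j161)
|Γ| = 219/340 = 0.646
VSWR = (1 + |Γ|)/(1 − |Γ|) = 1.65/0.354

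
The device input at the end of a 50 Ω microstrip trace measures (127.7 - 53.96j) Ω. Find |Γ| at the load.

Γ = (Z_L − Z_0)/(Z_L + Z_0) = (77.7 − j53.96)/(177.7 − j53.96)
|Γ| = 94.6/186

|Γ| ≈ 0.509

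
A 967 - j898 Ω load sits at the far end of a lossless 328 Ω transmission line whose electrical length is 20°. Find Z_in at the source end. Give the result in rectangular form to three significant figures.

Z_in ≈ 213 − j505 Ω

tan(βl) = tan(20°) = 0.364
Z_in = Z_0·(Z_L + jZ_0·tanβl)/(Z_0 + jZ_L·tanβl)
     = 328·(967 − j779)/(655 + j352)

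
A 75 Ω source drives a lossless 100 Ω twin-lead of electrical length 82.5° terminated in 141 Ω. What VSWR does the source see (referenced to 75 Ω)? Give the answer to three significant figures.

tan(βl) = 7.6
Z_in = Z_0·(Z_L + jZ_0·tanβl)/(Z_0 + jZ_L·tanβl) = 71.5 − j6.49 Ω
Γ_s = (Z_in − Z_s)/(Z_in + Z_s) = (-3.47 − j6.49)/(147 − j6.49), |Γ_s| = 0.0502
VSWR = (1 + |Γ_s|)/(1 − |Γ_s|)

VSWR ≈ 1.11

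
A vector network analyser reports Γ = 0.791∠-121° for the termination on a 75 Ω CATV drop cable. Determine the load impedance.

Z_L ≈ 11.5 − j41.7 Ω

Z_L = Z_0·(1 + Γ)/(1 − Γ) = 75·(0.593 − j0.678)/(1.41 + j0.678)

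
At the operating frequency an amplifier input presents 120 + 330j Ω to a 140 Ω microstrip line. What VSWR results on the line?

Γ = (Z_L − Z_0)/(Z_L + Z_0) = (-20 + j330)/(260 + j330)
|Γ| = 331/420 = 0.787
VSWR = (1 + |Γ|)/(1 − |Γ|) = 1.79/0.213

VSWR ≈ 8.39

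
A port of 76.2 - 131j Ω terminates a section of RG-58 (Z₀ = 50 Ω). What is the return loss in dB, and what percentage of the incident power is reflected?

Γ = (26.2 − j131)/(126.2 − j131), |Γ| = 0.734
RL = −20·log₁₀(0.734) = 2.68 dB
P_refl/P_inc = |Γ|² = 0.539

RL ≈ 2.68 dB; 53.9% of incident power reflected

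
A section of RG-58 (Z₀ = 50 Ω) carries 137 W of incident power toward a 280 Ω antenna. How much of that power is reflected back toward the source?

Γ = (280 − 50)/(280 + 50) = 0.697
|Γ|² = 0.486
P_refl = |Γ|²·P_inc = 66.6 W, P_del = (1 − |Γ|²)·P_inc = 70.4 W

P_reflected ≈ 66.6 W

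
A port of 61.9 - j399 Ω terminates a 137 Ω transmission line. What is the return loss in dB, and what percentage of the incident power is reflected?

RL ≈ 0.813 dB; 82.9% of incident power reflected

Γ = (-75.1 − j399)/(198.9 − j399), |Γ| = 0.911
RL = −20·log₁₀(0.911) = 0.813 dB
P_refl/P_inc = |Γ|² = 0.829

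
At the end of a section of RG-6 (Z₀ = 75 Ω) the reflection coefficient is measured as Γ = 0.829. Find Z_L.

Z_L = Z_0·(1 + Γ)/(1 − Γ) = 75·(1.83)/(0.171)

Z_L ≈ 802 Ω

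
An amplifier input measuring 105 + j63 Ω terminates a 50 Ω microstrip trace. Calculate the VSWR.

Γ = (Z_L − Z_0)/(Z_L + Z_0) = (55 + j63)/(155 + j63)
|Γ| = 83.6/167 = 0.5
VSWR = (1 + |Γ|)/(1 − |Γ|) = 1.5/0.5

VSWR ≈ 3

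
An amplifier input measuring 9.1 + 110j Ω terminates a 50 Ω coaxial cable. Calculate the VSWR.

Γ = (Z_L − Z_0)/(Z_L + Z_0) = (-40.9 + j110)/(59.1 + j110)
|Γ| = 117/125 = 0.94
VSWR = (1 + |Γ|)/(1 − |Γ|) = 1.94/0.0602

VSWR ≈ 32.2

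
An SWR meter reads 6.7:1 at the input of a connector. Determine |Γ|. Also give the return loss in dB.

|Γ| ≈ 0.74; return loss ≈ 2.61 dB

|Γ| = (S − 1)/(S + 1) = (6.7 − 1)/(6.7 + 1) = 5.7/7.7
RL = −20·log₁₀|Γ| = −20·log₁₀(0.74)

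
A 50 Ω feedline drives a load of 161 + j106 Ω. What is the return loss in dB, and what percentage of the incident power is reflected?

Γ = (111 + j106)/(211 + j106), |Γ| = 0.65
RL = −20·log₁₀(0.65) = 3.74 dB
P_refl/P_inc = |Γ|² = 0.422

RL ≈ 3.74 dB; 42.2% of incident power reflected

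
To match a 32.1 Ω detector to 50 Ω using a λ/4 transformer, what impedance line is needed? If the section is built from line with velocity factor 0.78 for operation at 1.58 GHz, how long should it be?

Z_qwt = √(Z_0·R_L) = √(50 × 32.1) = √1605
λ = 0.78·c/f = 0.148 m, so l = λ/4 = 0.037 m

Z_qwt ≈ 40.1 Ω; length ≈ 3.7 cm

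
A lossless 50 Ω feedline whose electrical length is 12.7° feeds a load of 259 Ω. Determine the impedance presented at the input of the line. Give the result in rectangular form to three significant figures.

tan(βl) = tan(12.7°) = 0.225
Z_in = Z_0·(Z_L + jZ_0·tanβl)/(Z_0 + jZ_L·tanβl)
     = 50·(259 + j11.3)/(50 + j58.4)

Z_in ≈ 115 − j123 Ω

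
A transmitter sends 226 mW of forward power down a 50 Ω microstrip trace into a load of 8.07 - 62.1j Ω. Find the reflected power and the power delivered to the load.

|Γ| = |(-41.93 − j62.1)/(58.07 − j62.1)| = 0.881
|Γ|² = 0.777
P_refl = |Γ|²·P_inc = 176 mW, P_del = (1 − |Γ|²)·P_inc = 50.5 mW

P_reflected ≈ 176 mW; P_delivered ≈ 50.5 mW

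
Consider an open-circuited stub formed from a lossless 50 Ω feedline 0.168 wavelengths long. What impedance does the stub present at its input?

βl = 2π × 0.168 = 60.5°
tan(βl) = 1.77
For an open-circuited stub, Z_in = −jZ_0·cot(βl) = −jZ_0/tan(βl)

Z_in ≈ −j28.3 Ω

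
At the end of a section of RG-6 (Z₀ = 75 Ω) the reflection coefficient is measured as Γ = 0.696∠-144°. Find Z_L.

Z_L ≈ 14.8 − j23.5 Ω

Z_L = Z_0·(1 + Γ)/(1 − Γ) = 75·(0.437 − j0.409)/(1.56 + j0.409)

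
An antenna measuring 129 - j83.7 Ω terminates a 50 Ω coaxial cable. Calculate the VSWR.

VSWR ≈ 3.79

Γ = (Z_L − Z_0)/(Z_L + Z_0) = (79 − j83.7)/(179 − j83.7)
|Γ| = 115/198 = 0.582
VSWR = (1 + |Γ|)/(1 − |Γ|) = 1.58/0.418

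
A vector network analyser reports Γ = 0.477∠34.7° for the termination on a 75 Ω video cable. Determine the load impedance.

Z_L = Z_0·(1 + Γ)/(1 − Γ) = 75·(1.39 + j0.272)/(0.608 − j0.272)

Z_L ≈ 131 + j91.9 Ω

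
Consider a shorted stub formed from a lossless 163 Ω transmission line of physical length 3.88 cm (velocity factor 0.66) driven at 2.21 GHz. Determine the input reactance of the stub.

X_in ≈ -72.9 Ω (capacitive)

λ = v/f = 0.66·c / 2.21 GHz = 0.0896 m
βl = 2π·l/λ = 2π × 0.433 = 156°
tan(βl) = -0.447
For a shorted stub, Z_in = jZ_0·tan(βl)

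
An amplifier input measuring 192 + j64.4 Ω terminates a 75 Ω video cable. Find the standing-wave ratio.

VSWR ≈ 2.89

Γ = (Z_L − Z_0)/(Z_L + Z_0) = (117 + j64.4)/(267 + j64.4)
|Γ| = 134/275 = 0.486
VSWR = (1 + |Γ|)/(1 − |Γ|) = 1.49/0.514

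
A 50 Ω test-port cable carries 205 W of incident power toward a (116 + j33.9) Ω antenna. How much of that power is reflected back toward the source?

|Γ| = |(66 + j33.9)/(166 + j33.9)| = 0.438
|Γ|² = 0.192
P_refl = |Γ|²·P_inc = 39.3 W, P_del = (1 − |Γ|²)·P_inc = 166 W

P_reflected ≈ 39.3 W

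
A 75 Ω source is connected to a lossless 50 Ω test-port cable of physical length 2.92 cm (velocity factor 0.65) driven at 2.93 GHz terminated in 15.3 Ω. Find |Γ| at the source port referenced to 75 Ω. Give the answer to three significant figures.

|Γ| ≈ 0.639

λ = v/f = 0.65·c / 2.93 GHz = 0.0666 m
βl = 2π·l/λ = 2π × 0.439 = 158°
tan(βl) = -0.405
Z_in = Z_0·(Z_L + jZ_0·tanβl)/(Z_0 + jZ_L·tanβl) = 17.5 − j18.1 Ω
Γ_s = (Z_in − Z_s)/(Z_in + Z_s) = (-57.5 − j18.1)/(92.5 − j18.1), |Γ_s| = 0.639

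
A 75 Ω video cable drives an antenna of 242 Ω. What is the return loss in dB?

RL ≈ 5.57 dB

Γ = (242 − 75)/(242 + 75) = 0.527
RL = −20·log₁₀|Γ| = −20·log₁₀(0.527)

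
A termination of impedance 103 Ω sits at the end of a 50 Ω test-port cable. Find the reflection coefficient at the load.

Γ = (Z_L − Z_0)/(Z_L + Z_0) = (103 − 50)/(103 + 50) = 53/153

Γ = 0.346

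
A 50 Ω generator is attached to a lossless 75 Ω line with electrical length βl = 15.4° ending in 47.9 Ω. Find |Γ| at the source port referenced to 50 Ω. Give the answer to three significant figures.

tan(βl) = 0.275
Z_in = Z_0·(Z_L + jZ_0·tanβl)/(Z_0 + jZ_L·tanβl) = 50 + j11.9 Ω
Γ_s = (Z_in − Z_s)/(Z_in + Z_s) = (-0.0128 + j11.9)/(100 + j11.9), |Γ_s| = 0.118

|Γ| ≈ 0.118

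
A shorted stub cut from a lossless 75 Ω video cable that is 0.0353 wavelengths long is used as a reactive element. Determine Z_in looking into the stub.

βl = 2π × 0.0353 = 12.7°
tan(βl) = 0.226
For a shorted stub, Z_in = jZ_0·tan(βl)

Z_in ≈ +j16.9 Ω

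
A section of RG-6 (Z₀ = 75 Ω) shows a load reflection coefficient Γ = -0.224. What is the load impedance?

Z_L ≈ 47.5 Ω

Z_L = Z_0·(1 + Γ)/(1 − Γ) = 75·(0.776)/(1.22)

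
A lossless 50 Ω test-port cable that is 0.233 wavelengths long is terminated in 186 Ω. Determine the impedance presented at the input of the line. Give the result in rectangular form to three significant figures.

Z_in ≈ 13.6 − j4.97 Ω

βl = 2π × 0.233 = 83.9°
tan(βl) = tan(83.9°) = 9.33
Z_in = Z_0·(Z_L + jZ_0·tanβl)/(Z_0 + jZ_L·tanβl)
     = 50·(186 + j466)/(50 + j1730)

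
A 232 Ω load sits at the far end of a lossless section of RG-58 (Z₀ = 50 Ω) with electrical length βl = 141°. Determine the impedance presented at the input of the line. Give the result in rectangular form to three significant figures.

Z_in ≈ 25.4 + j55 Ω

tan(βl) = tan(141°) = -0.81
Z_in = Z_0·(Z_L + jZ_0·tanβl)/(Z_0 + jZ_L·tanβl)
     = 50·(232 − j40.5)/(50 − j188)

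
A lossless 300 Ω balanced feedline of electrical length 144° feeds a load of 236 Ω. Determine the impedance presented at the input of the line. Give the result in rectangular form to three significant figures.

tan(βl) = tan(144°) = -0.727
Z_in = Z_0·(Z_L + jZ_0·tanβl)/(Z_0 + jZ_L·tanβl)
     = 300·(236 − j218)/(300 − j171)

Z_in ≈ 272 − j62.6 Ω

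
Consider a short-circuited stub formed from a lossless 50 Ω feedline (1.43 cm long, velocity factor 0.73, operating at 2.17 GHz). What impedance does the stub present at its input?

Z_in ≈ +j61.8 Ω

λ = v/f = 0.73·c / 2.17 GHz = 0.101 m
βl = 2π·l/λ = 2π × 0.142 = 51°
tan(βl) = 1.24
For a short-circuited stub, Z_in = jZ_0·tan(βl)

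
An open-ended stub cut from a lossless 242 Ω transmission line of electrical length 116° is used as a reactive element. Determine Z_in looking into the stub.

tan(βl) = -2.05
For an open-ended stub, Z_in = −jZ_0·cot(βl) = −jZ_0/tan(βl)

Z_in ≈ +j118 Ω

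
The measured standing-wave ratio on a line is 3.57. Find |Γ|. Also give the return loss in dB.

|Γ| = (S − 1)/(S + 1) = (3.57 − 1)/(3.57 + 1) = 2.57/4.57
RL = −20·log₁₀|Γ| = −20·log₁₀(0.562)

|Γ| ≈ 0.562; return loss ≈ 5 dB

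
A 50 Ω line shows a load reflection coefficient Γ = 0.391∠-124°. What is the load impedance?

Z_L ≈ 26.6 − j20.4 Ω

Z_L = Z_0·(1 + Γ)/(1 − Γ) = 50·(0.781 − j0.324)/(1.22 + j0.324)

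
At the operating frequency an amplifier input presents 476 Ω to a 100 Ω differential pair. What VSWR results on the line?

VSWR ≈ 4.76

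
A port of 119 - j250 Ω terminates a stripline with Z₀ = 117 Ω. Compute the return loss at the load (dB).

Γ = (2 − j250)/(236 − j250), |Γ| = 0.727
RL = −20·log₁₀|Γ| = −20·log₁₀(0.727)

RL ≈ 2.77 dB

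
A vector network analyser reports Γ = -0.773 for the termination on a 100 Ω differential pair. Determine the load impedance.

Z_L ≈ 12.8 Ω

Z_L = Z_0·(1 + Γ)/(1 − Γ) = 100·(0.227)/(1.77)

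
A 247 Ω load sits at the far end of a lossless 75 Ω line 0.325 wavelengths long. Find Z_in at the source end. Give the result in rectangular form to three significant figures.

βl = 2π × 0.325 = 117°
tan(βl) = tan(117°) = -1.96
Z_in = Z_0·(Z_L + jZ_0·tanβl)/(Z_0 + jZ_L·tanβl)
     = 75·(247 − j147)/(75 − j485)

Z_in ≈ 28 + j33.9 Ω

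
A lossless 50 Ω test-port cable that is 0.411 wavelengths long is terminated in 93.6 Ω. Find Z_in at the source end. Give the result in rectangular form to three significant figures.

βl = 2π × 0.411 = 148°
tan(βl) = tan(148°) = -0.626
Z_in = Z_0·(Z_L + jZ_0·tanβl)/(Z_0 + jZ_L·tanβl)
     = 50·(93.6 − j31.3)/(50 − j58.6)

Z_in ≈ 54.9 + j33 Ω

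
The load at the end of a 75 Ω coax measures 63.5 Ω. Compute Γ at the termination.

Γ = -0.083

Γ = (Z_L − Z_0)/(Z_L + Z_0) = (63.5 − 75)/(63.5 + 75) = -11.5/138.5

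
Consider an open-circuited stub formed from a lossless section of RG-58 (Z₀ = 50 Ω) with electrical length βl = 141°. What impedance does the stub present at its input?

Z_in ≈ +j61.7 Ω

tan(βl) = -0.81
For an open-circuited stub, Z_in = −jZ_0·cot(βl) = −jZ_0/tan(βl)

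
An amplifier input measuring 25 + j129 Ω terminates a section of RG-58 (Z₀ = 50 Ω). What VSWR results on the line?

Γ = (Z_L − Z_0)/(Z_L + Z_0) = (-25 + j129)/(75 + j129)
|Γ| = 131/149 = 0.881
VSWR = (1 + |Γ|)/(1 − |Γ|) = 1.88/0.119

VSWR ≈ 15.7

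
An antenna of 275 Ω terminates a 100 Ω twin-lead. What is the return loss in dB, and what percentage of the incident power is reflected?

RL ≈ 6.62 dB; 21.8% of incident power reflected

Γ = (275 − 100)/(275 + 100) = 0.467
RL = −20·log₁₀(0.467) = 6.62 dB
P_refl/P_inc = |Γ|² = 0.218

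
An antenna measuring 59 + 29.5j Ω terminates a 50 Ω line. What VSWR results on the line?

VSWR ≈ 1.75

Γ = (Z_L − Z_0)/(Z_L + Z_0) = (9 + j29.5)/(109 + j29.5)
|Γ| = 30.8/113 = 0.273
VSWR = (1 + |Γ|)/(1 − |Γ|) = 1.27/0.727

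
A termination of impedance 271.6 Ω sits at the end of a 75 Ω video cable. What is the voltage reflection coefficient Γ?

Γ = (Z_L − Z_0)/(Z_L + Z_0) = (271.6 − 75)/(271.6 + 75) = 196.6/346.6

Γ = 0.567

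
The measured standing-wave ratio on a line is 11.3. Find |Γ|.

|Γ| = (S − 1)/(S + 1) = (11.3 − 1)/(11.3 + 1) = 10.3/12.3

|Γ| ≈ 0.837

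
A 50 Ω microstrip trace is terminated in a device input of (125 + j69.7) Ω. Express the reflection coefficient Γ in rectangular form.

Γ ≈ 0.507 + j0.196

Γ = (Z_L − Z_0)/(Z_L + Z_0) = (75 + j69.7)/(175 + j69.7)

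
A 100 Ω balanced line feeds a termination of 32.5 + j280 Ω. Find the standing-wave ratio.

VSWR ≈ 27.5

Γ = (Z_L − Z_0)/(Z_L + Z_0) = (-67.5 + j280)/(132.5 + j280)
|Γ| = 288/310 = 0.93
VSWR = (1 + |Γ|)/(1 − |Γ|) = 1.93/0.0702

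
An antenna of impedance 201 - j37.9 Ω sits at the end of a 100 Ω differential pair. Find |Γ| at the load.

Γ = (Z_L − Z_0)/(Z_L + Z_0) = (101 − j37.9)/(301 − j37.9)
|Γ| = 108/303

|Γ| ≈ 0.356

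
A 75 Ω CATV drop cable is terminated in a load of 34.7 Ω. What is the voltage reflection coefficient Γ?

Γ = -0.367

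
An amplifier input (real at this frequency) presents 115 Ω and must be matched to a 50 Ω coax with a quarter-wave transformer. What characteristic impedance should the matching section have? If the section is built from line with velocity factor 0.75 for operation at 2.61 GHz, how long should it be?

Z_qwt ≈ 75.8 Ω; length ≈ 2.16 cm

Z_qwt = √(Z_0·R_L) = √(50 × 115) = √5750
λ = 0.75·c/f = 0.0862 m, so l = λ/4 = 0.0216 m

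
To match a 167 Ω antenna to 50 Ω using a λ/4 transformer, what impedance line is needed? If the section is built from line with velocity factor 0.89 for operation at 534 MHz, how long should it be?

Z_qwt = √(Z_0·R_L) = √(50 × 167) = √8350
λ = 0.89·c/f = 0.5 m, so l = λ/4 = 0.125 m

Z_qwt ≈ 91.4 Ω; length ≈ 12.5 cm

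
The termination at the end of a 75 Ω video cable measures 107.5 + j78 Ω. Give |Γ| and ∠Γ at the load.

Γ ≈ 0.426 ∠ 44.2°

Γ = (Z_L − Z_0)/(Z_L + Z_0) = (32.5 + j78)/(182.5 + j78)
|Γ| = 84.5/198 = 0.426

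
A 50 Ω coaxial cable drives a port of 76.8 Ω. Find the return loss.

RL ≈ 13.5 dB

Γ = (76.8 − 50)/(76.8 + 50) = 0.211
RL = −20·log₁₀|Γ| = −20·log₁₀(0.211)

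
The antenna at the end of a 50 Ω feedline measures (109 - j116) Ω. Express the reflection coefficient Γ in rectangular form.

Γ ≈ 0.59 − j0.299

Γ = (Z_L − Z_0)/(Z_L + Z_0) = (59 − j116)/(159 − j116)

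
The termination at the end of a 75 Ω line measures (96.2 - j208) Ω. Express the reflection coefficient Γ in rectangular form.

Γ ≈ 0.646 − j0.43

Γ = (Z_L − Z_0)/(Z_L + Z_0) = (21.2 − j208)/(171.2 − j208)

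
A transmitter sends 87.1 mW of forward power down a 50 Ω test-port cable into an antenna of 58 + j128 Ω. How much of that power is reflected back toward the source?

|Γ| = |(8 + j128)/(108 + j128)| = 0.766
|Γ|² = 0.586
P_refl = |Γ|²·P_inc = 51.1 mW, P_del = (1 − |Γ|²)·P_inc = 36 mW

P_reflected ≈ 51.1 mW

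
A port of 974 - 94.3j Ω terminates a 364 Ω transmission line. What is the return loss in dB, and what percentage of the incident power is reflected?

RL ≈ 6.74 dB; 21.2% of incident power reflected

Γ = (610 − j94.3)/(1338 − j94.3), |Γ| = 0.46
RL = −20·log₁₀(0.46) = 6.74 dB
P_refl/P_inc = |Γ|² = 0.212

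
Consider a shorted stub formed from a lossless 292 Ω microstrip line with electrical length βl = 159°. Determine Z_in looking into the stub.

Z_in ≈ −j112 Ω

tan(βl) = -0.384
For a shorted stub, Z_in = jZ_0·tan(βl)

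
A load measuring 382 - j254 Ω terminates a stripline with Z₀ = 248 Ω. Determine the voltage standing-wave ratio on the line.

VSWR ≈ 2.46

Γ = (Z_L − Z_0)/(Z_L + Z_0) = (134 − j254)/(630 − j254)
|Γ| = 287/679 = 0.423
VSWR = (1 + |Γ|)/(1 − |Γ|) = 1.42/0.577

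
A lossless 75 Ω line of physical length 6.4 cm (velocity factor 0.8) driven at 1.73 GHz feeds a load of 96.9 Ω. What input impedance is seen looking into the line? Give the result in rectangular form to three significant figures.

λ = v/f = 0.8·c / 1.73 GHz = 0.139 m
βl = 2π·l/λ = 2π × 0.461 = 166°
tan(βl) = tan(166°) = -0.248
Z_in = Z_0·(Z_L + jZ_0·tanβl)/(Z_0 + jZ_L·tanβl)
     = 75·(96.9 − j18.6)/(75 − j24)

Z_in ≈ 93.3 + j11.3 Ω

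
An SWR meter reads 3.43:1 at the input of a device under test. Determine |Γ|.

|Γ| ≈ 0.549

|Γ| = (S − 1)/(S + 1) = (3.43 − 1)/(3.43 + 1) = 2.43/4.43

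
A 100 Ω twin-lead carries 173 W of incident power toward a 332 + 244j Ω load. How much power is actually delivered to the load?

|Γ| = |(232 + j244)/(432 + j244)| = 0.679
|Γ|² = 0.461
P_refl = |Γ|²·P_inc = 79.7 W, P_del = (1 − |Γ|²)·P_inc = 93.3 W

P_delivered ≈ 93.3 W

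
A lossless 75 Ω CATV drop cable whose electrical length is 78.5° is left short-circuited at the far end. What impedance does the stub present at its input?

Z_in ≈ +j369 Ω

tan(βl) = 4.92
For a short-circuited stub, Z_in = jZ_0·tan(βl)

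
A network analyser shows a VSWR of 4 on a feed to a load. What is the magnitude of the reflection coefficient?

|Γ| = (S − 1)/(S + 1) = (4 − 1)/(4 + 1) = 3/5

|Γ| ≈ 0.6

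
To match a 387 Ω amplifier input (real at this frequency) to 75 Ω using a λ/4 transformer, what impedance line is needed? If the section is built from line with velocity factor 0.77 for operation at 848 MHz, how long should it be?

Z_qwt ≈ 170 Ω; length ≈ 6.81 cm

Z_qwt = √(Z_0·R_L) = √(75 × 387) = √29020
λ = 0.77·c/f = 0.272 m, so l = λ/4 = 0.0681 m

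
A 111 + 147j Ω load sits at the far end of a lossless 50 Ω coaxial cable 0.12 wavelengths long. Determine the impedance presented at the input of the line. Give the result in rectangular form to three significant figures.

Z_in ≈ 28.1 − j76.9 Ω

βl = 2π × 0.12 = 43.2°
tan(βl) = tan(43.2°) = 0.939
Z_in = Z_0·(Z_L + jZ_0·tanβl)/(Z_0 + jZ_L·tanβl)
     = 50·(111 + j194)/(-88 + j104)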